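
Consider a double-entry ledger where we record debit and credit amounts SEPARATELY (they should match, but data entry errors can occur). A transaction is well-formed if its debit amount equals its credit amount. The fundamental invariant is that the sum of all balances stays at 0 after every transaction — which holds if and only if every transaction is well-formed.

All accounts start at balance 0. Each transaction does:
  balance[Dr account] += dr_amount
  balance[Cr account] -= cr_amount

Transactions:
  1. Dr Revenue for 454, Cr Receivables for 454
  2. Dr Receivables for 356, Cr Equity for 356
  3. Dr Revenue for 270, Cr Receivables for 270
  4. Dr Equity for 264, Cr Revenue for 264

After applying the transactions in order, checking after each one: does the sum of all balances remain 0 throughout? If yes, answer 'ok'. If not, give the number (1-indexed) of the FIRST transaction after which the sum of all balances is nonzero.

After txn 1: dr=454 cr=454 sum_balances=0
After txn 2: dr=356 cr=356 sum_balances=0
After txn 3: dr=270 cr=270 sum_balances=0
After txn 4: dr=264 cr=264 sum_balances=0

Answer: ok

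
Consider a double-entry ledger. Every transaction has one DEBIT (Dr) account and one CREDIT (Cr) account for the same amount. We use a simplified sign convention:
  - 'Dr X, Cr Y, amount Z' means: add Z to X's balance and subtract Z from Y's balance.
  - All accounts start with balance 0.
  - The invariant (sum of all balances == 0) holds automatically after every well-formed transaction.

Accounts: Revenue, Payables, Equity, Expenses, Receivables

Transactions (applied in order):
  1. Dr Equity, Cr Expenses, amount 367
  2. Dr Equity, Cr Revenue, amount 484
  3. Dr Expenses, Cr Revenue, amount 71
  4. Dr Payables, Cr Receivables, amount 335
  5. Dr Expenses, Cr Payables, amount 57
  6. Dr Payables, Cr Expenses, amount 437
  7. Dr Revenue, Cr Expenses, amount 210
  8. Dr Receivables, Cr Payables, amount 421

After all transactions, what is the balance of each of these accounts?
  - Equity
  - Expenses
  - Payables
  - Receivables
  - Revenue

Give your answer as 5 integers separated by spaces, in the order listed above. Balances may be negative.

Answer: 851 -886 294 86 -345

Derivation:
After txn 1 (Dr Equity, Cr Expenses, amount 367): Equity=367 Expenses=-367
After txn 2 (Dr Equity, Cr Revenue, amount 484): Equity=851 Expenses=-367 Revenue=-484
After txn 3 (Dr Expenses, Cr Revenue, amount 71): Equity=851 Expenses=-296 Revenue=-555
After txn 4 (Dr Payables, Cr Receivables, amount 335): Equity=851 Expenses=-296 Payables=335 Receivables=-335 Revenue=-555
After txn 5 (Dr Expenses, Cr Payables, amount 57): Equity=851 Expenses=-239 Payables=278 Receivables=-335 Revenue=-555
After txn 6 (Dr Payables, Cr Expenses, amount 437): Equity=851 Expenses=-676 Payables=715 Receivables=-335 Revenue=-555
After txn 7 (Dr Revenue, Cr Expenses, amount 210): Equity=851 Expenses=-886 Payables=715 Receivables=-335 Revenue=-345
After txn 8 (Dr Receivables, Cr Payables, amount 421): Equity=851 Expenses=-886 Payables=294 Receivables=86 Revenue=-345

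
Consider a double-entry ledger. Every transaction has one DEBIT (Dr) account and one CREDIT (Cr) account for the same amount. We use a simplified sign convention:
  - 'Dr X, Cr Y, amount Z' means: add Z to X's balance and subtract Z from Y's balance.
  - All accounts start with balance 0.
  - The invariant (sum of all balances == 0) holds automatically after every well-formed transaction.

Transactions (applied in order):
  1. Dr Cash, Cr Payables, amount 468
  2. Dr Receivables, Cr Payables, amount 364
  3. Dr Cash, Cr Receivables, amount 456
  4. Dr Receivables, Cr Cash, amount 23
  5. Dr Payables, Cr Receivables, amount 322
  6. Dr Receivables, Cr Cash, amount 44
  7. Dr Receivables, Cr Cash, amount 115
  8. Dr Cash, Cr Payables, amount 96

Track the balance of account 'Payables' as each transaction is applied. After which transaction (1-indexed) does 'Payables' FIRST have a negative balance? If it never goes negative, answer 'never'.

Answer: 1

Derivation:
After txn 1: Payables=-468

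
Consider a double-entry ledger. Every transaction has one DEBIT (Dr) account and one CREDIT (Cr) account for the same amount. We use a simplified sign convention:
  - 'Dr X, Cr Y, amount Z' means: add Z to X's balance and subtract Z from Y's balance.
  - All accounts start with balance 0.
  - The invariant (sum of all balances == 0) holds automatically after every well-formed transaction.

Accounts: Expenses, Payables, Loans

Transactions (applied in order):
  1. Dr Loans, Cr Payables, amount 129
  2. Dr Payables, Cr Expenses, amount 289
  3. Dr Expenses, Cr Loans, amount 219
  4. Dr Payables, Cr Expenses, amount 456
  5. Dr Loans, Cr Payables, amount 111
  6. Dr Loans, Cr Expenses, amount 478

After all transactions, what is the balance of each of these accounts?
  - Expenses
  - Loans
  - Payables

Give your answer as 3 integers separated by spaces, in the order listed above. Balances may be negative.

Answer: -1004 499 505

Derivation:
After txn 1 (Dr Loans, Cr Payables, amount 129): Loans=129 Payables=-129
After txn 2 (Dr Payables, Cr Expenses, amount 289): Expenses=-289 Loans=129 Payables=160
After txn 3 (Dr Expenses, Cr Loans, amount 219): Expenses=-70 Loans=-90 Payables=160
After txn 4 (Dr Payables, Cr Expenses, amount 456): Expenses=-526 Loans=-90 Payables=616
After txn 5 (Dr Loans, Cr Payables, amount 111): Expenses=-526 Loans=21 Payables=505
After txn 6 (Dr Loans, Cr Expenses, amount 478): Expenses=-1004 Loans=499 Payables=505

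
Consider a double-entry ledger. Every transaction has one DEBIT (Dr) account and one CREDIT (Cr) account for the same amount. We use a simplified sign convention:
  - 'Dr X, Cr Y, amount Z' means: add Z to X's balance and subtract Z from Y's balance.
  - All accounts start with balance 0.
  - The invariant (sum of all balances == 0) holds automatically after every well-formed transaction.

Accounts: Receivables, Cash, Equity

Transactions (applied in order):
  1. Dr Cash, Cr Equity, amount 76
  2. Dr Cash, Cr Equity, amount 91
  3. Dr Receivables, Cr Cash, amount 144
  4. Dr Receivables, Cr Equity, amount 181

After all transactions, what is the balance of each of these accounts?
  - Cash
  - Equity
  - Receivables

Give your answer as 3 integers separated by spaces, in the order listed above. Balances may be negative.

Answer: 23 -348 325

Derivation:
After txn 1 (Dr Cash, Cr Equity, amount 76): Cash=76 Equity=-76
After txn 2 (Dr Cash, Cr Equity, amount 91): Cash=167 Equity=-167
After txn 3 (Dr Receivables, Cr Cash, amount 144): Cash=23 Equity=-167 Receivables=144
After txn 4 (Dr Receivables, Cr Equity, amount 181): Cash=23 Equity=-348 Receivables=325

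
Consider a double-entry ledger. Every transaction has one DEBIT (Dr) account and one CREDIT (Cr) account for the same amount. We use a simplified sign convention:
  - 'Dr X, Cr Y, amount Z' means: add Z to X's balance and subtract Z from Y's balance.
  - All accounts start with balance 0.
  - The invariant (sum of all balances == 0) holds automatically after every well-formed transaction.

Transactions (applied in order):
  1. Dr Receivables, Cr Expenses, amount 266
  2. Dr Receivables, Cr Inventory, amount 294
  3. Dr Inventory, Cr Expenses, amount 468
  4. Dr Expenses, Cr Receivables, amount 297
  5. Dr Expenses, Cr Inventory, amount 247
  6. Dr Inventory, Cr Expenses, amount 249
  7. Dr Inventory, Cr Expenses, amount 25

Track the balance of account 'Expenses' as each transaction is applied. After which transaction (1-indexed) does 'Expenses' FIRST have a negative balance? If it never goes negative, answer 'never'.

After txn 1: Expenses=-266

Answer: 1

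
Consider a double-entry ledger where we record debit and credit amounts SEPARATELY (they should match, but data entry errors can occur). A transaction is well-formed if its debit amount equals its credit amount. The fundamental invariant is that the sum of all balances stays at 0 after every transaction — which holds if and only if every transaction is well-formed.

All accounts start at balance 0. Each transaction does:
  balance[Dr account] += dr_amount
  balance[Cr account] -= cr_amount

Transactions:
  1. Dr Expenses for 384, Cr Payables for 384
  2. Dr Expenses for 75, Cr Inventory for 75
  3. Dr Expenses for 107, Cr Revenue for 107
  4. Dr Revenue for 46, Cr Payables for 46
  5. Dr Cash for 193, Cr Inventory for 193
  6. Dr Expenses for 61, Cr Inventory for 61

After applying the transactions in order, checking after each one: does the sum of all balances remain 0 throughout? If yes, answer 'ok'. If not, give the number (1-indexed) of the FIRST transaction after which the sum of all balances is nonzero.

Answer: ok

Derivation:
After txn 1: dr=384 cr=384 sum_balances=0
After txn 2: dr=75 cr=75 sum_balances=0
After txn 3: dr=107 cr=107 sum_balances=0
After txn 4: dr=46 cr=46 sum_balances=0
After txn 5: dr=193 cr=193 sum_balances=0
After txn 6: dr=61 cr=61 sum_balances=0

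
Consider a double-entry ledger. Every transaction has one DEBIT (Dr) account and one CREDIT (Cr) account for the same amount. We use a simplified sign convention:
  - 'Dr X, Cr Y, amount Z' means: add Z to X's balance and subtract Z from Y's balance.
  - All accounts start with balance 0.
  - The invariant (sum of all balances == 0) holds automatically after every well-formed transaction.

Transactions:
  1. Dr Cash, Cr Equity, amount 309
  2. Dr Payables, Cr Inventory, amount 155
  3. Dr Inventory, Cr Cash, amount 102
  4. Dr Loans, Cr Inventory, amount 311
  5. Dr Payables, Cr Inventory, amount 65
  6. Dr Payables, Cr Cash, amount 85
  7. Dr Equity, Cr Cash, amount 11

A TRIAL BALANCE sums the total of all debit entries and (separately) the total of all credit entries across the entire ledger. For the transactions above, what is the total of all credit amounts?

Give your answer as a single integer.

Answer: 1038

Derivation:
Txn 1: credit+=309
Txn 2: credit+=155
Txn 3: credit+=102
Txn 4: credit+=311
Txn 5: credit+=65
Txn 6: credit+=85
Txn 7: credit+=11
Total credits = 1038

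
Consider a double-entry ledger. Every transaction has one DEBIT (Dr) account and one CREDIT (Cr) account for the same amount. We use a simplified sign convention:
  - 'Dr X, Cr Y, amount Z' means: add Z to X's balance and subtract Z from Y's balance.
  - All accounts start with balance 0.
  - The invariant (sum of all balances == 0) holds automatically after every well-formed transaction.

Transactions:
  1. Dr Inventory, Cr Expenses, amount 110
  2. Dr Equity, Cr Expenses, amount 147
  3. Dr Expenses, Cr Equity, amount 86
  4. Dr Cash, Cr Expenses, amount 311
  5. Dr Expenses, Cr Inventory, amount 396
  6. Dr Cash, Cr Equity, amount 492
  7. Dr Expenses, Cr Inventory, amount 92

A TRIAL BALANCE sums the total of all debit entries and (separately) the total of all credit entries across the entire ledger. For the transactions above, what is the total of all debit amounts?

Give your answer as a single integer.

Txn 1: debit+=110
Txn 2: debit+=147
Txn 3: debit+=86
Txn 4: debit+=311
Txn 5: debit+=396
Txn 6: debit+=492
Txn 7: debit+=92
Total debits = 1634

Answer: 1634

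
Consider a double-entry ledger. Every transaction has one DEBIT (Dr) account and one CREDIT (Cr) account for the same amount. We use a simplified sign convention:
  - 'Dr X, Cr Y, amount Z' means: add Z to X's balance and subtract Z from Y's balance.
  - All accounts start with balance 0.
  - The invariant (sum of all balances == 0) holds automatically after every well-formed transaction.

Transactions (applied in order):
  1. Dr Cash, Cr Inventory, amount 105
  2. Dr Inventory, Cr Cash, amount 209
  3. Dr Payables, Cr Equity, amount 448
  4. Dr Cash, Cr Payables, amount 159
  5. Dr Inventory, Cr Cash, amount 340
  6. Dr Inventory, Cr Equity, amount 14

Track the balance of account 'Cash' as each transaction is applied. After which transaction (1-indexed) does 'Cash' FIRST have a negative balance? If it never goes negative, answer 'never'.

Answer: 2

Derivation:
After txn 1: Cash=105
After txn 2: Cash=-104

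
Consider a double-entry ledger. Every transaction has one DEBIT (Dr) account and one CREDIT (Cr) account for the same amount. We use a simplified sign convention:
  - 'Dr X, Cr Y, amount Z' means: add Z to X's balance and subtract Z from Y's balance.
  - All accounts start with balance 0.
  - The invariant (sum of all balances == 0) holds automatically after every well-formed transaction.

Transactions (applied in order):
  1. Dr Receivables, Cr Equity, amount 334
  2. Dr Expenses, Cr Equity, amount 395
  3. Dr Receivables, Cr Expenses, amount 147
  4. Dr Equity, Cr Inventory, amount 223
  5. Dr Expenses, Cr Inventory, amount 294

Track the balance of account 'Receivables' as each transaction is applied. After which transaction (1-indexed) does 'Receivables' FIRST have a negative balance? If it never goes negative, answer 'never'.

After txn 1: Receivables=334
After txn 2: Receivables=334
After txn 3: Receivables=481
After txn 4: Receivables=481
After txn 5: Receivables=481

Answer: never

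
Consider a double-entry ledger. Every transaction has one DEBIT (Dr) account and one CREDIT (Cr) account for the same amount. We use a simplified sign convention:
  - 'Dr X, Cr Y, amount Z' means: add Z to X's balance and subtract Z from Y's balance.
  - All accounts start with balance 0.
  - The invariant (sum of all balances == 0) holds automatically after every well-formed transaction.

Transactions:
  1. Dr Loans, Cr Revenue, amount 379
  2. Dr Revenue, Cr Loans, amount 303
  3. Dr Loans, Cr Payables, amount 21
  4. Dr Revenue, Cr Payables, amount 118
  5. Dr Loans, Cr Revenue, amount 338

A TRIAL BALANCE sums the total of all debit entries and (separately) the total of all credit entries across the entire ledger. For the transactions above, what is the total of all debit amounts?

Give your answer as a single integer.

Txn 1: debit+=379
Txn 2: debit+=303
Txn 3: debit+=21
Txn 4: debit+=118
Txn 5: debit+=338
Total debits = 1159

Answer: 1159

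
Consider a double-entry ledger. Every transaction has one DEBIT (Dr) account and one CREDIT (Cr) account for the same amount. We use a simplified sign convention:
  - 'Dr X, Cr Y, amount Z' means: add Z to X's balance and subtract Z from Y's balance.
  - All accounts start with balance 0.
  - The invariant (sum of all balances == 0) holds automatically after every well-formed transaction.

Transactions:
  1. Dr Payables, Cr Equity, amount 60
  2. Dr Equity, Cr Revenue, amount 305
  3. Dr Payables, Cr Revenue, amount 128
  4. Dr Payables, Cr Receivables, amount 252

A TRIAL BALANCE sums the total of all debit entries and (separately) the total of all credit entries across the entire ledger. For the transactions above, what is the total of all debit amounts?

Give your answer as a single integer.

Answer: 745

Derivation:
Txn 1: debit+=60
Txn 2: debit+=305
Txn 3: debit+=128
Txn 4: debit+=252
Total debits = 745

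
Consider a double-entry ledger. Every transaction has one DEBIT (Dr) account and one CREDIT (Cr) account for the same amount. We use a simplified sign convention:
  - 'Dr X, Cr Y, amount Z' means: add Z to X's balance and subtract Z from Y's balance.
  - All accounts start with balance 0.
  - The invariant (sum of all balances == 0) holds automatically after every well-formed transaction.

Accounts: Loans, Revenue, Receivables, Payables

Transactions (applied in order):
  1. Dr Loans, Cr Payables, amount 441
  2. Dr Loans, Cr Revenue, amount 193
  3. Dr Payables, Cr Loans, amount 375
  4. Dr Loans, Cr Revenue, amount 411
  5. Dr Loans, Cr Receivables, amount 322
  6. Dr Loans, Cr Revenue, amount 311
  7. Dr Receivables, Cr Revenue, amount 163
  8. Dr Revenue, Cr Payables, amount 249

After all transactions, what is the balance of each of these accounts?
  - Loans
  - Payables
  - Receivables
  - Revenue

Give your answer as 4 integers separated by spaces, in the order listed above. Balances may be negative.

After txn 1 (Dr Loans, Cr Payables, amount 441): Loans=441 Payables=-441
After txn 2 (Dr Loans, Cr Revenue, amount 193): Loans=634 Payables=-441 Revenue=-193
After txn 3 (Dr Payables, Cr Loans, amount 375): Loans=259 Payables=-66 Revenue=-193
After txn 4 (Dr Loans, Cr Revenue, amount 411): Loans=670 Payables=-66 Revenue=-604
After txn 5 (Dr Loans, Cr Receivables, amount 322): Loans=992 Payables=-66 Receivables=-322 Revenue=-604
After txn 6 (Dr Loans, Cr Revenue, amount 311): Loans=1303 Payables=-66 Receivables=-322 Revenue=-915
After txn 7 (Dr Receivables, Cr Revenue, amount 163): Loans=1303 Payables=-66 Receivables=-159 Revenue=-1078
After txn 8 (Dr Revenue, Cr Payables, amount 249): Loans=1303 Payables=-315 Receivables=-159 Revenue=-829

Answer: 1303 -315 -159 -829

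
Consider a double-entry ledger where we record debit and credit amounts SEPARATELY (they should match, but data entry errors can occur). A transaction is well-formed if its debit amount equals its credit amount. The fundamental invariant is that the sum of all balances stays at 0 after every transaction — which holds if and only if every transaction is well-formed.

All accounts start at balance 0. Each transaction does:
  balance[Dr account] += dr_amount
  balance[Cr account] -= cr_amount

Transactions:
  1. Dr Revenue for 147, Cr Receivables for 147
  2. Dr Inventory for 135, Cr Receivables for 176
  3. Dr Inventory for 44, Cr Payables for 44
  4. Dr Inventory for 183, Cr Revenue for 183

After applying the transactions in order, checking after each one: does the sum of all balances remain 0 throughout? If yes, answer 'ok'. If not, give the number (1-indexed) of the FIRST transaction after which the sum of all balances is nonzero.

Answer: 2

Derivation:
After txn 1: dr=147 cr=147 sum_balances=0
After txn 2: dr=135 cr=176 sum_balances=-41
After txn 3: dr=44 cr=44 sum_balances=-41
After txn 4: dr=183 cr=183 sum_balances=-41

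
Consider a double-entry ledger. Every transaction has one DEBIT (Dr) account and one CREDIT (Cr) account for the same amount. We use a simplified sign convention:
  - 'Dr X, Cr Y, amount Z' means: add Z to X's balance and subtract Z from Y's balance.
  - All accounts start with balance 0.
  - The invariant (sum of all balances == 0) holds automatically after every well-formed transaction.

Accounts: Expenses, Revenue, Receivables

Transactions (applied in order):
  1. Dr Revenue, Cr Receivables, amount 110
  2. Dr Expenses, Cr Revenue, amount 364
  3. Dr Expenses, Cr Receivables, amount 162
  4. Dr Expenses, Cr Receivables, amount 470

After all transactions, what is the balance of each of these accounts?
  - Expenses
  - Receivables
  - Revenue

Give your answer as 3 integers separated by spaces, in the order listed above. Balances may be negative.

Answer: 996 -742 -254

Derivation:
After txn 1 (Dr Revenue, Cr Receivables, amount 110): Receivables=-110 Revenue=110
After txn 2 (Dr Expenses, Cr Revenue, amount 364): Expenses=364 Receivables=-110 Revenue=-254
After txn 3 (Dr Expenses, Cr Receivables, amount 162): Expenses=526 Receivables=-272 Revenue=-254
After txn 4 (Dr Expenses, Cr Receivables, amount 470): Expenses=996 Receivables=-742 Revenue=-254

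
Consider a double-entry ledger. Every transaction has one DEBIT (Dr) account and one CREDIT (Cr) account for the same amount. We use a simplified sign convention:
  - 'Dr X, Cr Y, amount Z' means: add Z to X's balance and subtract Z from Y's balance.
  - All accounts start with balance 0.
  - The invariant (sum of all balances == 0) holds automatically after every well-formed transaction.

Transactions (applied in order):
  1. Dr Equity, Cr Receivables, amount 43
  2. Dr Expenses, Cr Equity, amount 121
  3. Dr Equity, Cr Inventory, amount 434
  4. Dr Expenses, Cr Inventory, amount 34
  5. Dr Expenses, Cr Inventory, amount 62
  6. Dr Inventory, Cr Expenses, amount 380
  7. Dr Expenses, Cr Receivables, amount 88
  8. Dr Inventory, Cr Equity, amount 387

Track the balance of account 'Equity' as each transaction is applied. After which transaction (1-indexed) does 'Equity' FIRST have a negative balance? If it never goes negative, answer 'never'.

After txn 1: Equity=43
After txn 2: Equity=-78

Answer: 2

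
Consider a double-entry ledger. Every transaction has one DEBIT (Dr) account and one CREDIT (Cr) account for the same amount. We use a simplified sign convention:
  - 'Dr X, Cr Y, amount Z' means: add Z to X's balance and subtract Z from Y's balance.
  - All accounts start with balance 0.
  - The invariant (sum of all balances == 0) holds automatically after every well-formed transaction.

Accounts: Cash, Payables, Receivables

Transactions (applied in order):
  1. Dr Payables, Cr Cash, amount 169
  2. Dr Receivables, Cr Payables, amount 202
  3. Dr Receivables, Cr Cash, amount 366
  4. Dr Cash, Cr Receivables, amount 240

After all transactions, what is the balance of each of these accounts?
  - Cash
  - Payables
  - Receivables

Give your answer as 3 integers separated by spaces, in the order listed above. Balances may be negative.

Answer: -295 -33 328

Derivation:
After txn 1 (Dr Payables, Cr Cash, amount 169): Cash=-169 Payables=169
After txn 2 (Dr Receivables, Cr Payables, amount 202): Cash=-169 Payables=-33 Receivables=202
After txn 3 (Dr Receivables, Cr Cash, amount 366): Cash=-535 Payables=-33 Receivables=568
After txn 4 (Dr Cash, Cr Receivables, amount 240): Cash=-295 Payables=-33 Receivables=328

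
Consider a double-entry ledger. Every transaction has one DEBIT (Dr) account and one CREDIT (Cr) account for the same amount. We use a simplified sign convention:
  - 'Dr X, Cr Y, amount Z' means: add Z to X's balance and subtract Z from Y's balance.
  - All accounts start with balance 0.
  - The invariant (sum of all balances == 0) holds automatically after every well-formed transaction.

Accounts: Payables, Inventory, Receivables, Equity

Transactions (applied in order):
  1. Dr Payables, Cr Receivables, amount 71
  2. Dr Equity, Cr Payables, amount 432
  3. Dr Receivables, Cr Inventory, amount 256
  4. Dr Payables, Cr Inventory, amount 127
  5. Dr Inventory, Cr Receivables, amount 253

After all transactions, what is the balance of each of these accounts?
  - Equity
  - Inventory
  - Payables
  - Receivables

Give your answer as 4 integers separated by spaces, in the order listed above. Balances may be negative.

Answer: 432 -130 -234 -68

Derivation:
After txn 1 (Dr Payables, Cr Receivables, amount 71): Payables=71 Receivables=-71
After txn 2 (Dr Equity, Cr Payables, amount 432): Equity=432 Payables=-361 Receivables=-71
After txn 3 (Dr Receivables, Cr Inventory, amount 256): Equity=432 Inventory=-256 Payables=-361 Receivables=185
After txn 4 (Dr Payables, Cr Inventory, amount 127): Equity=432 Inventory=-383 Payables=-234 Receivables=185
After txn 5 (Dr Inventory, Cr Receivables, amount 253): Equity=432 Inventory=-130 Payables=-234 Receivables=-68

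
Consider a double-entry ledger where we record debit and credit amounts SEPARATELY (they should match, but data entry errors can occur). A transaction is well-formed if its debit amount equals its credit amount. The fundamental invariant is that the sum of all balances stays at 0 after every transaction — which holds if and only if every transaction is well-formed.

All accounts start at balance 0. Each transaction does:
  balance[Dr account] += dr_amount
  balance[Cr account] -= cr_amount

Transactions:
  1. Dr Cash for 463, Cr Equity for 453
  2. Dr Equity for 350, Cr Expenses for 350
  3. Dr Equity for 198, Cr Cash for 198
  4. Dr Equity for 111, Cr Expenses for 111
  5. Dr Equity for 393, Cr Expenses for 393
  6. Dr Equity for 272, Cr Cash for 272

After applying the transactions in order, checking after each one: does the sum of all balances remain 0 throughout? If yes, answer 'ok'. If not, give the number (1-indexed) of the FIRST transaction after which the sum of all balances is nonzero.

After txn 1: dr=463 cr=453 sum_balances=10
After txn 2: dr=350 cr=350 sum_balances=10
After txn 3: dr=198 cr=198 sum_balances=10
After txn 4: dr=111 cr=111 sum_balances=10
After txn 5: dr=393 cr=393 sum_balances=10
After txn 6: dr=272 cr=272 sum_balances=10

Answer: 1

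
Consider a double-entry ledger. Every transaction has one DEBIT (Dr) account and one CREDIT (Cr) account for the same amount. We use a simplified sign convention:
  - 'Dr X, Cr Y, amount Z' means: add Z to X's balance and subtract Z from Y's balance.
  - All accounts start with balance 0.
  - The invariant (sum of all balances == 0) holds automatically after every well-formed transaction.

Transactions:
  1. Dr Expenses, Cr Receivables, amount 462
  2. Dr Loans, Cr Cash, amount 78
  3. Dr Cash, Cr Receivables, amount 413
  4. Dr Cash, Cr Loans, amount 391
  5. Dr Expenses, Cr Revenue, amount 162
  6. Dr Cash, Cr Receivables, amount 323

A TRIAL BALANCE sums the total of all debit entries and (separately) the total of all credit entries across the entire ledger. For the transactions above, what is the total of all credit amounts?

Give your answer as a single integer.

Txn 1: credit+=462
Txn 2: credit+=78
Txn 3: credit+=413
Txn 4: credit+=391
Txn 5: credit+=162
Txn 6: credit+=323
Total credits = 1829

Answer: 1829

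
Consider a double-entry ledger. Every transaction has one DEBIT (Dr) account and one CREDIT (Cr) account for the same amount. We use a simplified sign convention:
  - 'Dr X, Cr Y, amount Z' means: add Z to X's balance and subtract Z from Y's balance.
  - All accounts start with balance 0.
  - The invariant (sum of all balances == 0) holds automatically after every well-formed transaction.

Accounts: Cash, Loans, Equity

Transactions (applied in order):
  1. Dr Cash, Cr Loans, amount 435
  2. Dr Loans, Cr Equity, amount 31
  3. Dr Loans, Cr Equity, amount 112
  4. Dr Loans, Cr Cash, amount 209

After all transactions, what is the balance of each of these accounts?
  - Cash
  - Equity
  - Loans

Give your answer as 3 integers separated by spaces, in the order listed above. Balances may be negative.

After txn 1 (Dr Cash, Cr Loans, amount 435): Cash=435 Loans=-435
After txn 2 (Dr Loans, Cr Equity, amount 31): Cash=435 Equity=-31 Loans=-404
After txn 3 (Dr Loans, Cr Equity, amount 112): Cash=435 Equity=-143 Loans=-292
After txn 4 (Dr Loans, Cr Cash, amount 209): Cash=226 Equity=-143 Loans=-83

Answer: 226 -143 -83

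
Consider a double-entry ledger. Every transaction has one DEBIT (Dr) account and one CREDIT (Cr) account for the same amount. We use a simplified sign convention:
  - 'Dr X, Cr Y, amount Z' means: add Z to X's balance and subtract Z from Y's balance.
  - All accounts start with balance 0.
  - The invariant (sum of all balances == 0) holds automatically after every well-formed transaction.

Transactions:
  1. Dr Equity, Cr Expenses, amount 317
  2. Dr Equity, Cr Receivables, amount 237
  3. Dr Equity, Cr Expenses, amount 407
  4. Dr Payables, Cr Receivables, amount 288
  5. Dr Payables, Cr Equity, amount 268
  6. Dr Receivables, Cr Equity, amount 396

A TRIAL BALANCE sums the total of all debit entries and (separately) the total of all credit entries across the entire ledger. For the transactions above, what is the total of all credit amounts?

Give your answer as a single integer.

Answer: 1913

Derivation:
Txn 1: credit+=317
Txn 2: credit+=237
Txn 3: credit+=407
Txn 4: credit+=288
Txn 5: credit+=268
Txn 6: credit+=396
Total credits = 1913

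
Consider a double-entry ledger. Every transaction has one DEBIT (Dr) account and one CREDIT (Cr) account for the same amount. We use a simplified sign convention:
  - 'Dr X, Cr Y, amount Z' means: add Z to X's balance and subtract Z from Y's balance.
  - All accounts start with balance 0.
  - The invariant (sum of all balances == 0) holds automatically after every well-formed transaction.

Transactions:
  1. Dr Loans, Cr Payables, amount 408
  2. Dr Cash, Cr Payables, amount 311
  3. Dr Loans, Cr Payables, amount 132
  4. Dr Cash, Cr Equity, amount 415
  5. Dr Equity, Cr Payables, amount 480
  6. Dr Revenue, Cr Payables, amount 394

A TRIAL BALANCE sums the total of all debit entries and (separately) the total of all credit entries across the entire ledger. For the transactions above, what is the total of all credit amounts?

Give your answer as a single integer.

Answer: 2140

Derivation:
Txn 1: credit+=408
Txn 2: credit+=311
Txn 3: credit+=132
Txn 4: credit+=415
Txn 5: credit+=480
Txn 6: credit+=394
Total credits = 2140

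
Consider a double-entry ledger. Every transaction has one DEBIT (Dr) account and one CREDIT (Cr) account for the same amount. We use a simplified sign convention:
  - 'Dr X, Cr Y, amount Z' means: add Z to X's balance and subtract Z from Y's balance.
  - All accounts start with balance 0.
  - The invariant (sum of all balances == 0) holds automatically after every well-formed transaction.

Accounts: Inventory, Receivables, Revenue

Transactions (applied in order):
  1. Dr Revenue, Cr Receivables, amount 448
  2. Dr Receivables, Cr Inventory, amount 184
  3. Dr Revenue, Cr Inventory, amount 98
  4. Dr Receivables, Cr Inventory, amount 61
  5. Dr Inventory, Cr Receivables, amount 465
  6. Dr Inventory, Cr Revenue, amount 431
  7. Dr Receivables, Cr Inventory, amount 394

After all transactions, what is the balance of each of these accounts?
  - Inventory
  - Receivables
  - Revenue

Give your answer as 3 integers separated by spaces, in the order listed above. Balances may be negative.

After txn 1 (Dr Revenue, Cr Receivables, amount 448): Receivables=-448 Revenue=448
After txn 2 (Dr Receivables, Cr Inventory, amount 184): Inventory=-184 Receivables=-264 Revenue=448
After txn 3 (Dr Revenue, Cr Inventory, amount 98): Inventory=-282 Receivables=-264 Revenue=546
After txn 4 (Dr Receivables, Cr Inventory, amount 61): Inventory=-343 Receivables=-203 Revenue=546
After txn 5 (Dr Inventory, Cr Receivables, amount 465): Inventory=122 Receivables=-668 Revenue=546
After txn 6 (Dr Inventory, Cr Revenue, amount 431): Inventory=553 Receivables=-668 Revenue=115
After txn 7 (Dr Receivables, Cr Inventory, amount 394): Inventory=159 Receivables=-274 Revenue=115

Answer: 159 -274 115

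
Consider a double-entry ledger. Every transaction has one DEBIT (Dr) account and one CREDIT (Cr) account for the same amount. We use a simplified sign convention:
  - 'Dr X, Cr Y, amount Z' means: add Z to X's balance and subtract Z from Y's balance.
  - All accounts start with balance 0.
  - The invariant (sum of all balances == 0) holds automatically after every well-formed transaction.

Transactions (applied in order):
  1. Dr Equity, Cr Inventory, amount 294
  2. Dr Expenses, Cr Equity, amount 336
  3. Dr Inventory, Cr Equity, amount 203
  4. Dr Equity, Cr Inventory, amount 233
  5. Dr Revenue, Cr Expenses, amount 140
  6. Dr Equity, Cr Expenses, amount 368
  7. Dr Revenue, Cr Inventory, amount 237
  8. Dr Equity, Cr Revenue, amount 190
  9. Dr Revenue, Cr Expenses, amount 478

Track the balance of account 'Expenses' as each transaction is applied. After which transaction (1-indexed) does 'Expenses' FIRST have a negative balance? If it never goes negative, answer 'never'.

Answer: 6

Derivation:
After txn 1: Expenses=0
After txn 2: Expenses=336
After txn 3: Expenses=336
After txn 4: Expenses=336
After txn 5: Expenses=196
After txn 6: Expenses=-172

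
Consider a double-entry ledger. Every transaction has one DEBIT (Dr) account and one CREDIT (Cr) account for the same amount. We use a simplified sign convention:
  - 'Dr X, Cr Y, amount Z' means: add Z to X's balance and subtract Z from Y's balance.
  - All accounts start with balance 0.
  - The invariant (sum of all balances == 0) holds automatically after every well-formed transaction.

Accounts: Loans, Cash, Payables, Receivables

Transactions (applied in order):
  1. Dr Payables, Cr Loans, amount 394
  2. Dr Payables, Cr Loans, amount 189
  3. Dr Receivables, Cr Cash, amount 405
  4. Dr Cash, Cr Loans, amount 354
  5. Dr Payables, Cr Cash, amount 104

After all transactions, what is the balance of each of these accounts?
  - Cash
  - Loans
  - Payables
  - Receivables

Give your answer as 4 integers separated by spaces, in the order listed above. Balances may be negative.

Answer: -155 -937 687 405

Derivation:
After txn 1 (Dr Payables, Cr Loans, amount 394): Loans=-394 Payables=394
After txn 2 (Dr Payables, Cr Loans, amount 189): Loans=-583 Payables=583
After txn 3 (Dr Receivables, Cr Cash, amount 405): Cash=-405 Loans=-583 Payables=583 Receivables=405
After txn 4 (Dr Cash, Cr Loans, amount 354): Cash=-51 Loans=-937 Payables=583 Receivables=405
After txn 5 (Dr Payables, Cr Cash, amount 104): Cash=-155 Loans=-937 Payables=687 Receivables=405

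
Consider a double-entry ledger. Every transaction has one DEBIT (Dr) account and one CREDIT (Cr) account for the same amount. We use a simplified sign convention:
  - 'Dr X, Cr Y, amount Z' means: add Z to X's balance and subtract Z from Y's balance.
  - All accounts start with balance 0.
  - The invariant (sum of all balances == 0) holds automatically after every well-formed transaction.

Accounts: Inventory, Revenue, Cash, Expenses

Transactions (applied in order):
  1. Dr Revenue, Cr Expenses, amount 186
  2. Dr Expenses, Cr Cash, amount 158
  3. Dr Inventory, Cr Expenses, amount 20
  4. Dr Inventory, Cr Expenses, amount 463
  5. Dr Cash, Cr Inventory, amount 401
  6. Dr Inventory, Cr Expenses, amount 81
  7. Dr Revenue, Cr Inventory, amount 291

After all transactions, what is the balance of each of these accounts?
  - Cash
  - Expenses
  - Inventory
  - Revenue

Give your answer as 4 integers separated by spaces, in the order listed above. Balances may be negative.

After txn 1 (Dr Revenue, Cr Expenses, amount 186): Expenses=-186 Revenue=186
After txn 2 (Dr Expenses, Cr Cash, amount 158): Cash=-158 Expenses=-28 Revenue=186
After txn 3 (Dr Inventory, Cr Expenses, amount 20): Cash=-158 Expenses=-48 Inventory=20 Revenue=186
After txn 4 (Dr Inventory, Cr Expenses, amount 463): Cash=-158 Expenses=-511 Inventory=483 Revenue=186
After txn 5 (Dr Cash, Cr Inventory, amount 401): Cash=243 Expenses=-511 Inventory=82 Revenue=186
After txn 6 (Dr Inventory, Cr Expenses, amount 81): Cash=243 Expenses=-592 Inventory=163 Revenue=186
After txn 7 (Dr Revenue, Cr Inventory, amount 291): Cash=243 Expenses=-592 Inventory=-128 Revenue=477

Answer: 243 -592 -128 477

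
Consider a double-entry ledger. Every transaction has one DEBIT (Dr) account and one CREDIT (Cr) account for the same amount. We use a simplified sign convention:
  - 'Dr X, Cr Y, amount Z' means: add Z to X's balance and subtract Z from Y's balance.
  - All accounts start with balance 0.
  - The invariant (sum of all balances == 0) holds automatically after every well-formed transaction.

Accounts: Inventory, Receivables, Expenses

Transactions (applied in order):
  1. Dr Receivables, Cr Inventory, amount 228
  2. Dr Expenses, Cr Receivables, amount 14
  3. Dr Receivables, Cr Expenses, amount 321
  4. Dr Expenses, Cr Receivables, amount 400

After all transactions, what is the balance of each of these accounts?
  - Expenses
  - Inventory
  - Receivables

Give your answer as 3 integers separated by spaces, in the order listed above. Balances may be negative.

Answer: 93 -228 135

Derivation:
After txn 1 (Dr Receivables, Cr Inventory, amount 228): Inventory=-228 Receivables=228
After txn 2 (Dr Expenses, Cr Receivables, amount 14): Expenses=14 Inventory=-228 Receivables=214
After txn 3 (Dr Receivables, Cr Expenses, amount 321): Expenses=-307 Inventory=-228 Receivables=535
After txn 4 (Dr Expenses, Cr Receivables, amount 400): Expenses=93 Inventory=-228 Receivables=135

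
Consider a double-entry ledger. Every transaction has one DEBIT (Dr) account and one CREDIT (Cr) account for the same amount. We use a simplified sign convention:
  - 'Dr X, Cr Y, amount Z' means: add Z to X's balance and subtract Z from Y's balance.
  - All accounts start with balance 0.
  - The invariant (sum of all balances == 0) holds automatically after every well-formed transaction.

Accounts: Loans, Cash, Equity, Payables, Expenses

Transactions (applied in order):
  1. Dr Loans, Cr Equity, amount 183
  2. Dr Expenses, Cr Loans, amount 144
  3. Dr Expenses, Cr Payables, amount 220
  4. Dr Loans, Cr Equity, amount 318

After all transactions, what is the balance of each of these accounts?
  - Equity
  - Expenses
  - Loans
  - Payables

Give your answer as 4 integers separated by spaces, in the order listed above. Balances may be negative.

After txn 1 (Dr Loans, Cr Equity, amount 183): Equity=-183 Loans=183
After txn 2 (Dr Expenses, Cr Loans, amount 144): Equity=-183 Expenses=144 Loans=39
After txn 3 (Dr Expenses, Cr Payables, amount 220): Equity=-183 Expenses=364 Loans=39 Payables=-220
After txn 4 (Dr Loans, Cr Equity, amount 318): Equity=-501 Expenses=364 Loans=357 Payables=-220

Answer: -501 364 357 -220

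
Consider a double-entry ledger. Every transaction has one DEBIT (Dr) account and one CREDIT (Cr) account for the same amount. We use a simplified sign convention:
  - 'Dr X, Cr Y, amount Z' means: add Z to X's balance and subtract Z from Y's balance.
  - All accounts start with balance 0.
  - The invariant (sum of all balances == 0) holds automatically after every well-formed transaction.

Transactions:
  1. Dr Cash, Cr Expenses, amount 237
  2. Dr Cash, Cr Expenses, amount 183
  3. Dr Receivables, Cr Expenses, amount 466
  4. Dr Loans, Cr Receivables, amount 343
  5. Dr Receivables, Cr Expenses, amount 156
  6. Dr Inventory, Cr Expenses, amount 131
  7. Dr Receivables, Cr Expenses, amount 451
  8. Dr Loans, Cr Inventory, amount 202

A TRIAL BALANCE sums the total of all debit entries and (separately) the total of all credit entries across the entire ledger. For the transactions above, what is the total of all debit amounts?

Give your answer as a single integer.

Answer: 2169

Derivation:
Txn 1: debit+=237
Txn 2: debit+=183
Txn 3: debit+=466
Txn 4: debit+=343
Txn 5: debit+=156
Txn 6: debit+=131
Txn 7: debit+=451
Txn 8: debit+=202
Total debits = 2169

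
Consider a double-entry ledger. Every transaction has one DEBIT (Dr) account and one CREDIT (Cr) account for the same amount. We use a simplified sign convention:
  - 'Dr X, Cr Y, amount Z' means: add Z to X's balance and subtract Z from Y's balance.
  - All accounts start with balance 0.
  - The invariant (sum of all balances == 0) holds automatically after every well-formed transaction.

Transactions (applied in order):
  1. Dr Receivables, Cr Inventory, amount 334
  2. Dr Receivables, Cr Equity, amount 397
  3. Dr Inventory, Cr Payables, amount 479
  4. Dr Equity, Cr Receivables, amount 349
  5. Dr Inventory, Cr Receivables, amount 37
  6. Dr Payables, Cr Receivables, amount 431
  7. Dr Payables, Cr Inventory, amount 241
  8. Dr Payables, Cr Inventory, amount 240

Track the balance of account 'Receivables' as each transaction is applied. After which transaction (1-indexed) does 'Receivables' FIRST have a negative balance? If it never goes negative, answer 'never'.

Answer: 6

Derivation:
After txn 1: Receivables=334
After txn 2: Receivables=731
After txn 3: Receivables=731
After txn 4: Receivables=382
After txn 5: Receivables=345
After txn 6: Receivables=-86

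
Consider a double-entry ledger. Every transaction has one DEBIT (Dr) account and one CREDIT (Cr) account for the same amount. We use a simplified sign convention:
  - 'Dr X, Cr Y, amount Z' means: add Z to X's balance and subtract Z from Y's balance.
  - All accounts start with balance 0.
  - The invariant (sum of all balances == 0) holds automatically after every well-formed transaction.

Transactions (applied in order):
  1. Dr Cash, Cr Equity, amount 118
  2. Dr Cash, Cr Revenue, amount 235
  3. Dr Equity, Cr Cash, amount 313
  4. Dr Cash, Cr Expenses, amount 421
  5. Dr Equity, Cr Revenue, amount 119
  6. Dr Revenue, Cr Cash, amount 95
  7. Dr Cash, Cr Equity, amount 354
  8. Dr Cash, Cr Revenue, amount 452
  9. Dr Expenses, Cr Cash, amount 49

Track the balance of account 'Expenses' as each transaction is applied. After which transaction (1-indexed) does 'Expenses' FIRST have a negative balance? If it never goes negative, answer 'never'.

Answer: 4

Derivation:
After txn 1: Expenses=0
After txn 2: Expenses=0
After txn 3: Expenses=0
After txn 4: Expenses=-421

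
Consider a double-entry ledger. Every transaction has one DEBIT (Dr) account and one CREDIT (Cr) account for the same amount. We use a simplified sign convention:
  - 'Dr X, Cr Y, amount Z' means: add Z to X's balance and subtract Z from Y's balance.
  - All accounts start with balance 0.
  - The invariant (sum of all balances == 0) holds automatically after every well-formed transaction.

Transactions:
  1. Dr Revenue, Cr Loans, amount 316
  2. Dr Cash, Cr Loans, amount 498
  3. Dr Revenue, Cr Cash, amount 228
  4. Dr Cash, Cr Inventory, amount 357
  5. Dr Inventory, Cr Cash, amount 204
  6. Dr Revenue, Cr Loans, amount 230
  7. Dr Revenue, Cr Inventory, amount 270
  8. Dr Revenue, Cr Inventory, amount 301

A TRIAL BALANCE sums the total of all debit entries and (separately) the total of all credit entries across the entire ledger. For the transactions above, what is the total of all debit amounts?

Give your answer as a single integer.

Answer: 2404

Derivation:
Txn 1: debit+=316
Txn 2: debit+=498
Txn 3: debit+=228
Txn 4: debit+=357
Txn 5: debit+=204
Txn 6: debit+=230
Txn 7: debit+=270
Txn 8: debit+=301
Total debits = 2404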